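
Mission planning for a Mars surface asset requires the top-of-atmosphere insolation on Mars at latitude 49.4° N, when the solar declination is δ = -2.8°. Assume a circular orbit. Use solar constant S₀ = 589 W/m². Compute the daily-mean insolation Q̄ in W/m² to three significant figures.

cos H₀ = −tan(+49.4°) tan(-2.800°) = 0.0571, H₀ = 1.5137 rad.
Bracket: H₀ sin φ sin δ + cos φ cos δ sin H₀ = 1.5137×0.75927×-0.04885 + 0.65077×0.99881×0.99837 = -0.056144 + 0.648936 = 0.592792.
Q̄ = (S₀/π) × [bracket] = (589/π) × 0.592792 = 111.1 W/m².

Q̄ ≈ 111 W/m²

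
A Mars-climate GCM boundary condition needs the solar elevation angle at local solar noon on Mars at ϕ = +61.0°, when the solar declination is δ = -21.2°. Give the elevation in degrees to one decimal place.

At local noon the hour angle is zero, so the zenith angle equals |ϕ − δ| = |+61.0° − (-21.200°)| = 82.200°.
Elevation = 90° − 82.200° = 7.8°.

7.8°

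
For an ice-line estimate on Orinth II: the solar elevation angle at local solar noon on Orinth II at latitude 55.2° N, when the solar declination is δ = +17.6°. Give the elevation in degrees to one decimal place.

At local noon the hour angle is zero, so the zenith angle equals |ϕ − δ| = |+55.2° − (+17.600°)| = 37.600°.
Elevation = 90° − 37.600° = 52.4°.

52.4°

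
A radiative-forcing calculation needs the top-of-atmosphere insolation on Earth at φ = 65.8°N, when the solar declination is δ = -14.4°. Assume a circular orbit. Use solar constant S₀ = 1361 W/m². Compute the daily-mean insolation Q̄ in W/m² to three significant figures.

cos H₀ = −tan(+65.8°) tan(-14.400°) = 0.5713, H₀ = 0.9627 rad.
Bracket: H₀ sin φ sin δ + cos φ cos δ sin H₀ = 0.9627×0.91212×-0.24869 + 0.40992×0.96858×0.82074 = -0.218374 + 0.325867 = 0.107493.
Q̄ = (S₀/π) × [bracket] = (1361/π) × 0.107493 = 46.57 W/m².

Q̄ ≈ 46.6 W/m²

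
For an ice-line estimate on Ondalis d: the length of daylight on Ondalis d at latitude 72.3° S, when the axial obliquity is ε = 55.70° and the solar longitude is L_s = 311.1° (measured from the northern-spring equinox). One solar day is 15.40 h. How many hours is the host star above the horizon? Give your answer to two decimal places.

Solar declination: sin δ = sin ε · sin L_s = sin 55.70° × sin 311.1° = -0.62252, so δ = -38.500°.
Sunrise equation: cos h₀ = −tan ϕ · tan δ = -2.4924 ≤ −1, so the host star never sets (polar day) and h₀ = π.
Daylight = 2h₀/(2π) × 15.40 h = (3.1416/π) × 15.40 = 15.40 h.

15.40 h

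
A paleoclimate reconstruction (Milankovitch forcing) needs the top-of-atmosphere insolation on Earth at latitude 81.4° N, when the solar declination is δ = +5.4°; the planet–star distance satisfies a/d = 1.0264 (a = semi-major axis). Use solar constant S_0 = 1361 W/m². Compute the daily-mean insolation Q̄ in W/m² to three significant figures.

Q̄ ≈ 148 W/m²

cos h₀ = −tan(+81.4°) tan(+5.400°) = -0.6250, h₀ = 2.2460 rad.
Bracket: h₀ sin ϕ sin δ + cos ϕ cos δ sin h₀ = 2.2460×0.98876×0.09411 + 0.14954×0.99556×0.78060 = 0.208995 + 0.116213 = 0.325208.
Inverse-square distance factor (a/d)² = 1.0264² = 1.053497.
Q̄ = (S_0/π) × 1.053497 × [bracket] = (1361/π) × 1.053497 × 0.325208 = 148.4 W/m².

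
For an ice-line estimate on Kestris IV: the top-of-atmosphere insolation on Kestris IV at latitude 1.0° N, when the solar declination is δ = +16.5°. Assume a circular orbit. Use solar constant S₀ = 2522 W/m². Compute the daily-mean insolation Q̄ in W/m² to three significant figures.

Q̄ ≈ 776 W/m²

cos H₀ = −tan(+1.0°) tan(+16.500°) = -0.0052, H₀ = 1.5760 rad.
Bracket: H₀ sin φ sin δ + cos φ cos δ sin H₀ = 1.5760×0.01745×0.28402 + 0.99985×0.95882×0.99999 = 0.007811 + 0.958667 = 0.966478.
Q̄ = (S₀/π) × [bracket] = (2522/π) × 0.966478 = 775.9 W/m².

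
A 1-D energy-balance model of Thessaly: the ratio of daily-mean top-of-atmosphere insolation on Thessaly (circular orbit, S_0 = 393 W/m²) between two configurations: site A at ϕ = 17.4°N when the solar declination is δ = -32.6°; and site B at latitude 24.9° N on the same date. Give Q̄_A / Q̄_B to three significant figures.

Q̄_A / Q̄_B ≈ 1.28

— Configuration A (ϕ=+17.4°):
cos h₀ = −tan(+17.4°) tan(-32.600°) = 0.2004, h₀ = 1.3690 rad.
Bracket: h₀ sin ϕ sin δ + cos ϕ cos δ sin h₀ = 1.3690×0.29904×-0.53877 + 0.95424×0.84245×0.97971 = -0.220565 + 0.787588 = 0.567023.
Q̄ = (S_0/π) × [bracket] = (393/π) × 0.567023 = 70.932 W/m².
— Configuration B (ϕ=+24.9°):
cos h₀ = −tan(+24.9°) tan(-32.600°) = 0.2969, h₀ = 1.2694 rad.
Bracket: h₀ sin ϕ sin δ + cos ϕ cos δ sin h₀ = 1.2694×0.42104×-0.53877 + 0.90704×0.84245×0.95492 = -0.287955 + 0.729689 = 0.441734.
Q̄ = (S_0/π) × [bracket] = (393/π) × 0.441734 = 55.259 W/m².
Ratio Q̄_A / Q̄_B = 70.932 / 55.259 = 1.284.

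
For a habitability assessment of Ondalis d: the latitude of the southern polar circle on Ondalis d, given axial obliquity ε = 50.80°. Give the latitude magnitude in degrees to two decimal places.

39.20°

The polar circle is the lowest latitude that experiences at least one full rotation of continuous darkness at the northern-summer solstice; it lies at |ϕ| = 90° − ε = 90° − 50.80° = 39.20°.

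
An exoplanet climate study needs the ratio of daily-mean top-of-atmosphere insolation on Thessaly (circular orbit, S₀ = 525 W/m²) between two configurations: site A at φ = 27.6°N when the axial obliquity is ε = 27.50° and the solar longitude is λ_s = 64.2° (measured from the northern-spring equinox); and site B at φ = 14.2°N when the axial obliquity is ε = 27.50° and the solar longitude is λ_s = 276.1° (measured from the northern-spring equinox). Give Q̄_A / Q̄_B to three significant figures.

— Configuration A (φ=+27.6°):
Solar declination: sin δ = sin ε · sin λ_s = sin 27.50° × sin 64.2° = 0.41572, so δ = +24.565°.
cos H₀ = −tan(+27.6°) tan(+24.565°) = -0.2390, H₀ = 1.8121 rad.
Bracket: H₀ sin φ sin δ + cos φ cos δ sin H₀ = 1.8121×0.46330×0.41572 + 0.88620×0.90949×0.97103 = 0.349016 + 0.782641 = 1.131657.
Q̄ = (S₀/π) × [bracket] = (525/π) × 1.131657 = 189.11 W/m².
— Configuration B (φ=+14.2°):
Solar declination: sin δ = sin ε · sin λ_s = sin 27.50° × sin 276.1° = -0.45913, so δ = -27.331°.
cos H₀ = −tan(+14.2°) tan(-27.331°) = 0.1308, H₀ = 1.4396 rad.
Bracket: H₀ sin φ sin δ + cos φ cos δ sin H₀ = 1.4396×0.24531×-0.45913 + 0.96945×0.88837×0.99141 = -0.162141 + 0.853832 = 0.691691.
Q̄ = (S₀/π) × [bracket] = (525/π) × 0.691691 = 115.59 W/m².
Ratio Q̄_A / Q̄_B = 189.11 / 115.59 = 1.636.

Q̄_A / Q̄_B ≈ 1.64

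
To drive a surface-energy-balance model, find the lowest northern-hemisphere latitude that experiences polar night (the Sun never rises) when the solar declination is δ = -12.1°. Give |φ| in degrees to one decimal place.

|φ| = 77.9°

Polar night requires cos H₀ = −tan φ tan δ ≥ 1, i.e. tan φ tan δ ≤ −1.
The boundary is |tan φ| · |tan δ| = 1, so |φ| = 90° − |δ| = 90° − 12.1° = 77.9° in the northern hemisphere.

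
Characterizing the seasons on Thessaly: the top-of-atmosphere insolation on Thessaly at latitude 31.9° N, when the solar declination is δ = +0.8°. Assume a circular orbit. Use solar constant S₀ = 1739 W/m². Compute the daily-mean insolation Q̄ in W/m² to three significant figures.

cos H₀ = −tan(+31.9°) tan(+0.800°) = -0.0087, H₀ = 1.5795 rad.
Bracket: H₀ sin φ sin δ + cos φ cos δ sin H₀ = 1.5795×0.52844×0.01396 + 0.84897×0.99990×0.99996 = 0.011652 + 0.848851 = 0.860503.
Q̄ = (S₀/π) × [bracket] = (1739/π) × 0.860503 = 476.3 W/m².

Q̄ ≈ 476 W/m²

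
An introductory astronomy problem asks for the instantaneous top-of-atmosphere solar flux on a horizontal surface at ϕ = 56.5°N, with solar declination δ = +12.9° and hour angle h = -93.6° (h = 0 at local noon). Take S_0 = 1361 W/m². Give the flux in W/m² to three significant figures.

cos θ_z = sin ϕ sin δ + cos ϕ cos δ cos h = 0.186165 + -0.033782 = 0.152383.
Flux = S_0 · cos θ_z = 1361 × 0.152383 = 207.4 W/m².

207 W/m²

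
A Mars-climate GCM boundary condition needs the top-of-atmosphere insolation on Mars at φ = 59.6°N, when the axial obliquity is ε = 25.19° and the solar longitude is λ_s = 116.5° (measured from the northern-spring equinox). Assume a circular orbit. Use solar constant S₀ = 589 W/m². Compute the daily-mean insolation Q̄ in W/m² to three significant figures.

Q̄ ≈ 207 W/m²

Solar declination: sin δ = sin ε · sin λ_s = sin 25.19° × sin 116.5° = 0.38090, so δ = +22.390°.
cos H₀ = −tan(+59.6°) tan(+22.390°) = -0.7022, H₀ = 2.3492 rad.
Bracket: H₀ sin φ sin δ + cos φ cos δ sin H₀ = 2.3492×0.86251×0.38090 + 0.50603×0.92461×0.71201 = 0.771783 + 0.333136 = 1.104919.
Q̄ = (S₀/π) × [bracket] = (589/π) × 1.104919 = 207.2 W/m².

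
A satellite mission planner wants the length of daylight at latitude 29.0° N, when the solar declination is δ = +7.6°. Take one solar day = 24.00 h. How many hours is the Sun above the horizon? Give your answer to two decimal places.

cos h₀ = −tan ϕ · tan δ = −tan(+29.0°) × tan(+7.600°) = -0.0740, so h₀ = 1.6448 rad = 94.24°.
Daylight = 2h₀/(2π) × 24.00 h = (1.6448/π) × 24.00 = 12.57 h.

12.57 h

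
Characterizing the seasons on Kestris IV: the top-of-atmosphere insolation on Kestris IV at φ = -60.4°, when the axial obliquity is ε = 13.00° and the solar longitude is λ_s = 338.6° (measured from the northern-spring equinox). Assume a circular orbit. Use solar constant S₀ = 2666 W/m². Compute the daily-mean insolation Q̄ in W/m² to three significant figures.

Solar declination: sin δ = sin ε · sin λ_s = sin 13.00° × sin 338.6° = -0.08208, so δ = -4.708°.
cos H₀ = −tan(-60.4°) tan(-4.708°) = -0.1450, H₀ = 1.7163 rad.
Bracket: H₀ sin φ sin δ + cos φ cos δ sin H₀ = 1.7163×-0.86949×-0.08208 + 0.49394×0.99663×0.98944 = 0.122488 + 0.487077 = 0.609565.
Q̄ = (S₀/π) × [bracket] = (2666/π) × 0.609565 = 517.3 W/m².

Q̄ ≈ 517 W/m²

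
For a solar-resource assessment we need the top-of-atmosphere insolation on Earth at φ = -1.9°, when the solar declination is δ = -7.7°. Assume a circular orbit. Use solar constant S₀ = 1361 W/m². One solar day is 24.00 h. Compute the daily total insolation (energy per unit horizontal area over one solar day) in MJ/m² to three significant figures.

37.3 MJ/m²

cos H₀ = −tan(-1.9°) tan(-7.700°) = -0.0045, H₀ = 1.5753 rad.
Bracket: H₀ sin φ sin δ + cos φ cos δ sin H₀ = 1.5753×-0.03316×-0.13399 + 0.99945×0.99098×0.99999 = 0.006999 + 0.990425 = 0.997424.
Q̄ = (S₀/π) × [bracket] = (1361/π) × 0.997424 = 432.10 W/m².
Daily total = Q̄ × 24.00 h × 3600 s/h = 432.10 × 24.00 × 3600 / 10⁶ = 37.33 MJ/m².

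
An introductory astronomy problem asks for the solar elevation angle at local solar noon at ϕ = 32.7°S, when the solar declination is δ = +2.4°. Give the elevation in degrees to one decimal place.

54.9°

At local noon the hour angle is zero, so the zenith angle equals |ϕ − δ| = |-32.7° − (+2.400°)| = 35.100°.
Elevation = 90° − 35.100° = 54.9°.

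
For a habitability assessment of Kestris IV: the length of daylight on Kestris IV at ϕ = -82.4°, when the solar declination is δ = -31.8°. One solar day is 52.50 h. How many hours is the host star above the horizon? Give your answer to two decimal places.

52.50 h

Sunrise equation: cos h₀ = −tan ϕ · tan δ = -4.6469 ≤ −1, so the host star never sets (polar day) and h₀ = π.
Daylight = 2h₀/(2π) × 52.50 h = (3.1416/π) × 52.50 = 52.50 h.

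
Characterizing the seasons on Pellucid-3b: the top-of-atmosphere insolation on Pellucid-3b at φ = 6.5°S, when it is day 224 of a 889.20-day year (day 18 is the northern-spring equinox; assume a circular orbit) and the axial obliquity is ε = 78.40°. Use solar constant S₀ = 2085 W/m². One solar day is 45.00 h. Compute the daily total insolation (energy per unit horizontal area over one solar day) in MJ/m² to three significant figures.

Solar longitude: λ_s = 360° × (224 − 18)/889.20 = 83.401°.
sin δ = sin 78.40° × sin 83.401° = 0.97308, so δ = +76.677°.
cos H₀ = −tan(-6.5°) tan(+76.677°) = 0.4811, H₀ = 1.0689 rad.
Bracket: H₀ sin φ sin δ + cos φ cos δ sin H₀ = 1.0689×-0.11320×0.97308 + 0.99357×0.23045×0.87666 = -0.117742 + 0.200727 = 0.082985.
Q̄ = (S₀/π) × [bracket] = (2085/π) × 0.082985 = 55.075 W/m².
Daily total = Q̄ × 45.00 h × 3600 s/h = 55.075 × 45.00 × 3600 / 10⁶ = 8.922 MJ/m².

8.92 MJ/m²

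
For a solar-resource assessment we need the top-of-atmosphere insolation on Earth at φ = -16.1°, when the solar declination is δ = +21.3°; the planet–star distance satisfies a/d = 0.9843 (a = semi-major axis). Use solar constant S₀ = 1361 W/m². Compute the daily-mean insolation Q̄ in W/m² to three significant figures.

Q̄ ≈ 312 W/m²

cos H₀ = −tan(-16.1°) tan(+21.300°) = 0.1125, H₀ = 1.4580 rad.
Bracket: H₀ sin φ sin δ + cos φ cos δ sin H₀ = 1.4580×-0.27731×0.36325 + 0.96078×0.93169×0.99365 = -0.146869 + 0.889465 = 0.742596.
Inverse-square distance factor (a/d)² = 0.9843² = 0.968846.
Q̄ = (S₀/π) × 0.968846 × [bracket] = (1361/π) × 0.968846 × 0.742596 = 311.7 W/m².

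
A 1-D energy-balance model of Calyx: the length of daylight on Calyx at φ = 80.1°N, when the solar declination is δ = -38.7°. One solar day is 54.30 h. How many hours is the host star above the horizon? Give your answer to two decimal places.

cos H₀ = −tan φ · tan δ = 4.5904 ≥ 1, so the host star never rises (polar night) and H₀ = 0.
Daylight = 2H₀/(2π) × 54.30 h = (0.0000/π) × 54.30 = 0.00 h.

0.00 h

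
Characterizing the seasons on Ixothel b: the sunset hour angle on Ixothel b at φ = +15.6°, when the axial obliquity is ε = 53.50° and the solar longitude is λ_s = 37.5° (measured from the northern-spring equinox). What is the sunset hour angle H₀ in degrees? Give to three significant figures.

Solar declination: sin δ = sin ε · sin λ_s = sin 53.50° × sin 37.5° = 0.48936, so δ = +29.298°.
cos H₀ = −tan φ · tan δ = −tan(+15.6°) × tan(+29.298°) = -0.1567, so H₀ = 1.7281 rad = 99.01°.

H₀ = 99.0°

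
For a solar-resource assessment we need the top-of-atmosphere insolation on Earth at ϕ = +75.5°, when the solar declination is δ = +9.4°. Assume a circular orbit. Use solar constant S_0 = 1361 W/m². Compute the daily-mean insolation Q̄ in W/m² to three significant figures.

Q̄ ≈ 237 W/m²

cos h₀ = −tan(+75.5°) tan(+9.400°) = -0.6401, h₀ = 2.2655 rad.
Bracket: h₀ sin ϕ sin δ + cos ϕ cos δ sin h₀ = 2.2655×0.96815×0.16333 + 0.25038×0.98657×0.76827 = 0.358239 + 0.189776 = 0.548015.
Q̄ = (S_0/π) × [bracket] = (1361/π) × 0.548015 = 237.4 W/m².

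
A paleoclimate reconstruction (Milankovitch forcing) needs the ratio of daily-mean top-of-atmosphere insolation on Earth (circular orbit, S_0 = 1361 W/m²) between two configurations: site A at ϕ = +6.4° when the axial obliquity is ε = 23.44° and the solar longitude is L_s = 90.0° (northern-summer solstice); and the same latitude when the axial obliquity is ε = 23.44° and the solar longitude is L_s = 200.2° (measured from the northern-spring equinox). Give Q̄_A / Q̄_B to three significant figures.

Q̄_A / Q̄_B ≈ 1.02

— Configuration A (ϕ=+6.4°):
Solar declination: sin δ = sin ε · sin L_s = sin 23.44° × sin 90.0° = 0.39779, so δ = +23.440°.
cos h₀ = −tan(+6.4°) tan(+23.440°) = -0.0486, h₀ = 1.6194 rad.
Bracket: h₀ sin ϕ sin δ + cos ϕ cos δ sin h₀ = 1.6194×0.11147×0.39779 + 0.99377×0.91748×0.99882 = 0.071807 + 0.910688 = 0.982495.
Q̄ = (S_0/π) × [bracket] = (1361/π) × 0.982495 = 425.64 W/m².
— Configuration B (ϕ=+6.4°):
Solar declination: sin δ = sin ε · sin L_s = sin 23.44° × sin 200.2° = -0.13736, so δ = -7.895°.
cos h₀ = −tan(+6.4°) tan(-7.895°) = 0.0156, h₀ = 1.5552 rad.
Bracket: h₀ sin ϕ sin δ + cos ϕ cos δ sin h₀ = 1.5552×0.11147×-0.13736 + 0.99377×0.99052×0.99988 = -0.023812 + 0.984231 = 0.960419.
Q̄ = (S_0/π) × [bracket] = (1361/π) × 0.960419 = 416.07 W/m².
Ratio Q̄_A / Q̄_B = 425.64 / 416.07 = 1.023.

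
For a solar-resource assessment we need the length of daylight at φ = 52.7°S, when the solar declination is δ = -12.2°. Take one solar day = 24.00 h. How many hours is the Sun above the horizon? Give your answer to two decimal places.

14.20 h

cos H₀ = −tan φ · tan δ = −tan(-52.7°) × tan(-12.200°) = -0.2838, so H₀ = 1.8586 rad = 106.49°.
Daylight = 2H₀/(2π) × 24.00 h = (1.8586/π) × 24.00 = 14.20 h.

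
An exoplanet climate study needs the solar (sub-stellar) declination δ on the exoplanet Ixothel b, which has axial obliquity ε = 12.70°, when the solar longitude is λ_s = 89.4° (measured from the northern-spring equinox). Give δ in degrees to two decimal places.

δ = +12.70°

sin δ = sin ε · sin λ_s = sin 12.70° × sin 89.4° = 0.219834.
δ = arcsin(0.219834) = +12.70°.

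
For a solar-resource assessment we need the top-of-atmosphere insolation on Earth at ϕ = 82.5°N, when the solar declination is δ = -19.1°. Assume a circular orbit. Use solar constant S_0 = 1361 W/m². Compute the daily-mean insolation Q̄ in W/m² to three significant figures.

cos h₀ = −tan(+82.5°) tan(-19.100°) = 2.6303 ≥ 1 ⇒ polar night, h₀ = 0 and Q̄ = 0.

Q̄ ≈ 0.00 W/m²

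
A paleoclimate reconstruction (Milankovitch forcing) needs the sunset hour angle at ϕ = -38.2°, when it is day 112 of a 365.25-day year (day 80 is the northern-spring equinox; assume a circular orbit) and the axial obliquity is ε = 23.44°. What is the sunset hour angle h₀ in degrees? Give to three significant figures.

h₀ = 80.4°

Solar longitude: L_s = 360° × (112 − 80)/365.25 = 31.540°.
sin δ = sin 23.44° × sin 31.540° = 0.20808, so δ = +12.010°.
cos h₀ = −tan ϕ · tan δ = −tan(-38.2°) × tan(+12.010°) = 0.1674, so h₀ = 1.4026 rad = 80.36°.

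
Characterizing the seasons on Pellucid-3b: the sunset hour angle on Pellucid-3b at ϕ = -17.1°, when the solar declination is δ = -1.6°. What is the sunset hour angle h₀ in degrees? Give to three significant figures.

cos h₀ = −tan ϕ · tan δ = −tan(-17.1°) × tan(-1.600°) = -0.0086, so h₀ = 1.5794 rad = 90.49°.

h₀ = 90.5°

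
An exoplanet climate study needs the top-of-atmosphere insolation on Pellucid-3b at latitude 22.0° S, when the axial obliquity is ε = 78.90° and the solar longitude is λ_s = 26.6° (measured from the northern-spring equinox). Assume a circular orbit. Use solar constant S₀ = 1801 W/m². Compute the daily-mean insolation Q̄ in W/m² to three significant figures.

Q̄ ≈ 339 W/m²

Solar declination: sin δ = sin ε · sin λ_s = sin 78.90° × sin 26.6° = 0.43938, so δ = +26.065°.
cos H₀ = −tan(-22.0°) tan(+26.065°) = 0.1976, H₀ = 1.3719 rad.
Bracket: H₀ sin φ sin δ + cos φ cos δ sin H₀ = 1.3719×-0.37461×0.43938 + 0.92718×0.89830×0.98028 = -0.225809 + 0.816461 = 0.590652.
Q̄ = (S₀/π) × [bracket] = (1801/π) × 0.590652 = 338.6 W/m².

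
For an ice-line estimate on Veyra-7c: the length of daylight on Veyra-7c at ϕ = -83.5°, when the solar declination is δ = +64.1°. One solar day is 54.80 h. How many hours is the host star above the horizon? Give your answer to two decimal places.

0.00 h

cos h₀ = −tan ϕ · tan δ = 18.0753 ≥ 1, so the host star never rises (polar night) and h₀ = 0.
Daylight = 2h₀/(2π) × 54.80 h = (0.0000/π) × 54.80 = 0.00 h.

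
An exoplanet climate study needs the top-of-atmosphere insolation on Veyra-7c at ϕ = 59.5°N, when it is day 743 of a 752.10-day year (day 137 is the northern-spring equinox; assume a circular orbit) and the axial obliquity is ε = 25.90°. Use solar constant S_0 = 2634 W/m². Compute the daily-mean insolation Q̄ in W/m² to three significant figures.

Q̄ ≈ 42.5 W/m²

Solar longitude: L_s = 360° × (743 − 137)/752.10 = 290.068°.
sin δ = sin 25.90° × sin 290.068° = -0.41028, so δ = -24.223°.
cos h₀ = −tan(+59.5°) tan(-24.223°) = 0.7638, h₀ = 0.7017 rad.
Bracket: h₀ sin ϕ sin δ + cos ϕ cos δ sin h₀ = 0.7017×0.86163×-0.41028 + 0.50754×0.91196×0.64550 = -0.248058 + 0.298774 = 0.050716.
Q̄ = (S_0/π) × [bracket] = (2634/π) × 0.050716 = 42.52 W/m².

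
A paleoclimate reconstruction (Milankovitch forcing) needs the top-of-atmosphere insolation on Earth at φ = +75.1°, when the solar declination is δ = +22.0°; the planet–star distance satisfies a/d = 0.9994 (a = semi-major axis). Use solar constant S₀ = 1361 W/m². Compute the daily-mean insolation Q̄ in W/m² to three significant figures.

cos H₀ = −tan(+75.1°) tan(+22.000°) = -1.5184 ≤ −1 ⇒ polar day, H₀ = π.
Bracket: H₀ sin φ sin δ + cos φ cos δ sin H₀ = 3.1416×0.96638×0.37461 + 0.25713×0.92718×0.00000 = 1.137308 + 0.000000 = 1.137308.
Inverse-square distance factor (a/d)² = 0.9994² = 0.998800.
Q̄ = (S₀/π) × 0.998800 × [bracket] = (1361/π) × 0.998800 × 1.137308 = 492.1 W/m².

Q̄ ≈ 492 W/m²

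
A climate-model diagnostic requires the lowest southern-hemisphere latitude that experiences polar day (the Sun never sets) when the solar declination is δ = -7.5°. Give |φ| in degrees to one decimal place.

|φ| = 82.5°

Polar day requires cos H₀ = −tan φ tan δ ≤ −1, i.e. tan φ tan δ ≥ 1.
The boundary is |tan φ| · |tan δ| = 1, so |φ| = 90° − |δ| = 90° − 7.5° = 82.5° in the southern hemisphere.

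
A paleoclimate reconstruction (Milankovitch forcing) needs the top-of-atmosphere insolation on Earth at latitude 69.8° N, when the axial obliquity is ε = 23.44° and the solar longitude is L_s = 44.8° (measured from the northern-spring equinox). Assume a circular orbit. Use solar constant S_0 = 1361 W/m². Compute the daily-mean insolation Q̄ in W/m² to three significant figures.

Q̄ ≈ 371 W/m²

Solar declination: sin δ = sin ε · sin L_s = sin 23.44° × sin 44.8° = 0.28030, so δ = +16.278°.
cos h₀ = −tan(+69.8°) tan(+16.278°) = -0.7936, h₀ = 2.4876 rad.
Bracket: h₀ sin ϕ sin δ + cos ϕ cos δ sin h₀ = 2.4876×0.93849×0.28030 + 0.34530×0.95991×0.60840 = 0.654385 + 0.201658 = 0.856043.
Q̄ = (S_0/π) × [bracket] = (1361/π) × 0.856043 = 370.9 W/m².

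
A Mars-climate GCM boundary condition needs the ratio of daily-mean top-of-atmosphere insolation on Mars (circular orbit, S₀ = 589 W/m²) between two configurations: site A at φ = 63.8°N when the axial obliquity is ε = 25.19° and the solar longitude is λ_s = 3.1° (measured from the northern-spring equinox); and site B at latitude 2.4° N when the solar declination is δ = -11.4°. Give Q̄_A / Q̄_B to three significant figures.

— Configuration A (φ=+63.8°):
Solar declination: sin δ = sin ε · sin λ_s = sin 25.19° × sin 3.1° = 0.02302, so δ = +1.319°.
cos H₀ = −tan(+63.8°) tan(+1.319°) = -0.0468, H₀ = 1.6176 rad.
Bracket: H₀ sin φ sin δ + cos φ cos δ sin H₀ = 1.6176×0.89726×0.02302 + 0.44151×0.99974×0.99890 = 0.033411 + 0.440910 = 0.474321.
Q̄ = (S₀/π) × [bracket] = (589/π) × 0.474321 = 88.928 W/m².
— Configuration B (φ=+2.4°):
cos H₀ = −tan(+2.4°) tan(-11.400°) = 0.0085, H₀ = 1.5623 rad.
Bracket: H₀ sin φ sin δ + cos φ cos δ sin H₀ = 1.5623×0.04188×-0.19766 + 0.99912×0.98027×0.99996 = -0.012933 + 0.979368 = 0.966435.
Q̄ = (S₀/π) × [bracket] = (589/π) × 0.966435 = 181.19 W/m².
Ratio Q̄_A / Q̄_B = 88.928 / 181.19 = 0.4908.

Q̄_A / Q̄_B ≈ 0.491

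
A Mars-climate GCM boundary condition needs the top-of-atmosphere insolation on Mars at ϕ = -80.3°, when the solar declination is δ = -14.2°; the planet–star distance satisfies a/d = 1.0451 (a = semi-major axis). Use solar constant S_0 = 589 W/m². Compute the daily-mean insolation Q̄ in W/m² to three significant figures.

cos h₀ = −tan(-80.3°) tan(-14.200°) = -1.4803 ≤ −1 ⇒ polar day, h₀ = π.
Bracket: h₀ sin ϕ sin δ + cos ϕ cos δ sin h₀ = 3.1416×-0.98570×-0.24531 + 0.16849×0.96945×0.00000 = 0.759645 + 0.000000 = 0.759645.
Inverse-square distance factor (a/d)² = 1.0451² = 1.092234.
Q̄ = (S_0/π) × 1.092234 × [bracket] = (589/π) × 1.092234 × 0.759645 = 155.6 W/m².

Q̄ ≈ 156 W/m²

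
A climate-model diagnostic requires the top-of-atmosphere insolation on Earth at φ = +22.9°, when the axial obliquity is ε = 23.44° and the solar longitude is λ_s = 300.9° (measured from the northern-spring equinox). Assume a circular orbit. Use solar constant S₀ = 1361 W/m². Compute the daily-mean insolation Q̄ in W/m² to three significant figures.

Solar declination: sin δ = sin ε · sin λ_s = sin 23.44° × sin 300.9° = -0.34133, so δ = -19.958°.
cos H₀ = −tan(+22.9°) tan(-19.958°) = 0.1534, H₀ = 1.4168 rad.
Bracket: H₀ sin φ sin δ + cos φ cos δ sin H₀ = 1.4168×0.38912×-0.34133 + 0.92119×0.93994×0.98816 = -0.188177 + 0.855612 = 0.667435.
Q̄ = (S₀/π) × [bracket] = (1361/π) × 0.667435 = 289.1 W/m².

Q̄ ≈ 289 W/m²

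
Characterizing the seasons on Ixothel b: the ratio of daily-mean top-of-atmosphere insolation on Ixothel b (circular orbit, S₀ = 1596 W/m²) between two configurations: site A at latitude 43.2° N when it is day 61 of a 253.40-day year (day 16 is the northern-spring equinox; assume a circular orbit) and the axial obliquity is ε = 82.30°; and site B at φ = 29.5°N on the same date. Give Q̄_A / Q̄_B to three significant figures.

Q̄_A / Q̄_B ≈ 1.39

— Configuration A (φ=+43.2°):
Solar longitude: λ_s = 360° × (61 − 16)/253.40 = 63.931°.
sin δ = sin 82.30° × sin 63.931° = 0.89016, so δ = +62.894°.
cos H₀ = −tan(+43.2°) tan(+62.894°) = -1.8346 ≤ −1 ⇒ polar day, H₀ = π.
Bracket: H₀ sin φ sin δ + cos φ cos δ sin H₀ = 3.1416×0.68455×0.89016 + 0.72897×0.45564×0.00000 = 1.914362 + 0.000000 = 1.914362.
Q̄ = (S₀/π) × [bracket] = (1596/π) × 1.914362 = 972.54 W/m².
— Configuration B (φ=+29.5°):
cos H₀ = −tan(+29.5°) tan(+62.894°) = -1.1053 ≤ −1 ⇒ polar day, H₀ = π.
Bracket: H₀ sin φ sin δ + cos φ cos δ sin H₀ = 3.1416×0.49242×0.89016 + 0.87036×0.45564×0.00000 = 1.377066 + 0.000000 = 1.377066.
Q̄ = (S₀/π) × [bracket] = (1596/π) × 1.377066 = 699.58 W/m².
Ratio Q̄_A / Q̄_B = 972.54 / 699.58 = 1.390.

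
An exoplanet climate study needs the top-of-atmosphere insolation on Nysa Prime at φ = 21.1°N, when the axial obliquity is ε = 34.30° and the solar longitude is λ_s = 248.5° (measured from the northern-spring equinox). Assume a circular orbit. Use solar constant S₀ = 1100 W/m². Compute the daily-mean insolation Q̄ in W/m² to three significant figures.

Solar declination: sin δ = sin ε · sin λ_s = sin 34.30° × sin 248.5° = -0.52431, so δ = -31.622°.
cos H₀ = −tan(+21.1°) tan(-31.622°) = 0.2376, H₀ = 1.3309 rad.
Bracket: H₀ sin φ sin δ + cos φ cos δ sin H₀ = 1.3309×0.36000×-0.52431 + 0.93295×0.85152×0.97136 = -0.251210 + 0.771673 = 0.520463.
Q̄ = (S₀/π) × [bracket] = (1100/π) × 0.520463 = 182.2 W/m².

Q̄ ≈ 182 W/m²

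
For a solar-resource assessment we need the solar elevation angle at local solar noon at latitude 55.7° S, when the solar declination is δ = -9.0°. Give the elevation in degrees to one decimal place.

At local noon the hour angle is zero, so the zenith angle equals |φ − δ| = |-55.7° − (-9.000°)| = 46.700°.
Elevation = 90° − 46.700° = 43.3°.

43.3°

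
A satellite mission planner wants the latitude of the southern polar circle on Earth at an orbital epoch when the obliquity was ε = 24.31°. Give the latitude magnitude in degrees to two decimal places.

65.69°

The polar circle is the lowest latitude that experiences at least one full rotation of continuous darkness at the northern-summer solstice; it lies at |ϕ| = 90° − ε = 90° − 24.31° = 65.69°.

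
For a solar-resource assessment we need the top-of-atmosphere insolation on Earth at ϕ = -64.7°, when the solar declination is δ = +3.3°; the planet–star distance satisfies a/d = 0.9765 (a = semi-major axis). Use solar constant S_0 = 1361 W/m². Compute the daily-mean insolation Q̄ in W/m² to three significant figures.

Q̄ ≈ 144 W/m²

cos h₀ = −tan(-64.7°) tan(+3.300°) = 0.1220, h₀ = 1.4485 rad.
Bracket: h₀ sin ϕ sin δ + cos ϕ cos δ sin h₀ = 1.4485×-0.90408×0.05756 + 0.42736×0.99834×0.99253 = -0.075378 + 0.423464 = 0.348086.
Inverse-square distance factor (a/d)² = 0.9765² = 0.953552.
Q̄ = (S_0/π) × 0.953552 × [bracket] = (1361/π) × 0.953552 × 0.348086 = 143.8 W/m².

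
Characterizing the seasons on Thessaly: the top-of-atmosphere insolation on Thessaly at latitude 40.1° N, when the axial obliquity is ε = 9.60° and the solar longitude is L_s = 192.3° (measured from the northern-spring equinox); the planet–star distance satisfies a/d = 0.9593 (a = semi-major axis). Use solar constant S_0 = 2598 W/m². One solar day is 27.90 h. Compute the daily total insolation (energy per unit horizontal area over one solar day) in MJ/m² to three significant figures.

Solar declination: sin δ = sin ε · sin L_s = sin 9.60° × sin 192.3° = -0.03553, so δ = -2.036°.
cos h₀ = −tan(+40.1°) tan(-2.036°) = 0.0299, h₀ = 1.5409 rad.
Bracket: h₀ sin ϕ sin δ + cos ϕ cos δ sin h₀ = 1.5409×0.64412×-0.03553 + 0.76492×0.99937×0.99955 = -0.035264 + 0.764094 = 0.728830.
Inverse-square distance factor (a/d)² = 0.9593² = 0.920256.
Q̄ = (S_0/π) × 0.920256 × [bracket] = (2598/π) × 0.920256 × 0.728830 = 554.66 W/m².
Daily total = Q̄ × 27.90 h × 3600 s/h = 554.66 × 27.90 × 3600 / 10⁶ = 55.71 MJ/m².

55.7 MJ/m²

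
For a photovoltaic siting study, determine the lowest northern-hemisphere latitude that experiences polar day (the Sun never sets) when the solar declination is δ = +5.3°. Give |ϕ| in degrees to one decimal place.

Polar day requires cos h₀ = −tan ϕ tan δ ≤ −1, i.e. tan ϕ tan δ ≥ 1.
The boundary is |tan ϕ| · |tan δ| = 1, so |ϕ| = 90° − |δ| = 90° − 5.3° = 84.7° in the northern hemisphere.

|ϕ| = 84.7°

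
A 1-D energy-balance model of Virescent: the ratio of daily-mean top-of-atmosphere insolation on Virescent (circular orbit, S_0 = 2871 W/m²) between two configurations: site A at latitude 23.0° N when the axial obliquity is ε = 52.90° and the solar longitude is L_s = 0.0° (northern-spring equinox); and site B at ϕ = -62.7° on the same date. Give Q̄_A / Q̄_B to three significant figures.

— Configuration A (ϕ=+23.0°):
Solar declination: sin δ = sin ε · sin L_s = sin 52.90° × sin 0.0° = 0.00000, so δ = +0.000°.
cos h₀ = −tan(+23.0°) tan(+0.000°) = -0.0000, h₀ = 1.5708 rad.
Bracket: h₀ sin ϕ sin δ + cos ϕ cos δ sin h₀ = 1.5708×0.39073×0.00000 + 0.92050×1.00000×1.00000 = 0.000000 + 0.920500 = 0.920500.
Q̄ = (S_0/π) × [bracket] = (2871/π) × 0.920500 = 841.22 W/m².
— Configuration B (ϕ=-62.7°):
cos h₀ = −tan(-62.7°) tan(+0.000°) = 0.0000, h₀ = 1.5708 rad.
Bracket: h₀ sin ϕ sin δ + cos ϕ cos δ sin h₀ = 1.5708×-0.88862×0.00000 + 0.45865×1.00000×1.00000 = -0.000000 + 0.458650 = 0.458650.
Q̄ = (S_0/π) × [bracket] = (2871/π) × 0.458650 = 419.15 W/m².
Ratio Q̄_A / Q̄_B = 841.22 / 419.15 = 2.007.

Q̄_A / Q̄_B ≈ 2.01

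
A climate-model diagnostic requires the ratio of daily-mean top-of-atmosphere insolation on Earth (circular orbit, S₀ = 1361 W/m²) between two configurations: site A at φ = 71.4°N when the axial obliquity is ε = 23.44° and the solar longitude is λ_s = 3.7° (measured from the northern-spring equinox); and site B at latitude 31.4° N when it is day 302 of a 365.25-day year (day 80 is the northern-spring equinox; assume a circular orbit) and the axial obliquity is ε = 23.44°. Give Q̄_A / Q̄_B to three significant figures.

— Configuration A (φ=+71.4°):
Solar declination: sin δ = sin ε · sin λ_s = sin 23.44° × sin 3.7° = 0.02567, so δ = +1.471°.
cos H₀ = −tan(+71.4°) tan(+1.471°) = -0.0763, H₀ = 1.6472 rad.
Bracket: H₀ sin φ sin δ + cos φ cos δ sin H₀ = 1.6472×0.94777×0.02567 + 0.31896×0.99967×0.99708 = 0.040075 + 0.317924 = 0.357999.
Q̄ = (S₀/π) × [bracket] = (1361/π) × 0.357999 = 155.09 W/m².
— Configuration B (φ=+31.4°):
Solar longitude: λ_s = 360° × (302 − 80)/365.25 = 218.809°.
sin δ = sin 23.44° × sin 218.809° = -0.24930, so δ = -14.436°.
cos H₀ = −tan(+31.4°) tan(-14.436°) = 0.1571, H₀ = 1.4130 rad.
Bracket: H₀ sin φ sin δ + cos φ cos δ sin H₀ = 1.4130×0.52101×-0.24930 + 0.85355×0.96843×0.98758 = -0.183531 + 0.816337 = 0.632806.
Q̄ = (S₀/π) × [bracket] = (1361/π) × 0.632806 = 274.14 W/m².
Ratio Q̄_A / Q̄_B = 155.09 / 274.14 = 0.5657.

Q̄_A / Q̄_B ≈ 0.566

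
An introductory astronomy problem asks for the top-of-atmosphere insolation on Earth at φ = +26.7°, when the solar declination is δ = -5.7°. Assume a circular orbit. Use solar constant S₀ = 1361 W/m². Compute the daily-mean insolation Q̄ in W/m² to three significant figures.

cos H₀ = −tan(+26.7°) tan(-5.700°) = 0.0502, H₀ = 1.5206 rad.
Bracket: H₀ sin φ sin δ + cos φ cos δ sin H₀ = 1.5206×0.44932×-0.09932 + 0.89337×0.99506×0.99874 = -0.067859 + 0.887837 = 0.819978.
Q̄ = (S₀/π) × [bracket] = (1361/π) × 0.819978 = 355.2 W/m².

Q̄ ≈ 355 W/m²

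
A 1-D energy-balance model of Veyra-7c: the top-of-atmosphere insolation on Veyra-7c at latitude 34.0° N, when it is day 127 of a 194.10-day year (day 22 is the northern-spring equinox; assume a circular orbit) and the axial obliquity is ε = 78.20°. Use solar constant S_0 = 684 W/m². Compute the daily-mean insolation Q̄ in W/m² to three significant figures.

Q̄ ≈ 130 W/m²

Solar longitude: L_s = 360° × (127 − 22)/194.10 = 194.745°.
sin δ = sin 78.20° × sin 194.745° = -0.24914, so δ = -14.427°.
cos h₀ = −tan(+34.0°) tan(-14.427°) = 0.1735, h₀ = 1.3964 rad.
Bracket: h₀ sin ϕ sin δ + cos ϕ cos δ sin h₀ = 1.3964×0.55919×-0.24914 + 0.82904×0.96847×0.98483 = -0.194542 + 0.790720 = 0.596178.
Q̄ = (S_0/π) × [bracket] = (684/π) × 0.596178 = 129.8 W/m².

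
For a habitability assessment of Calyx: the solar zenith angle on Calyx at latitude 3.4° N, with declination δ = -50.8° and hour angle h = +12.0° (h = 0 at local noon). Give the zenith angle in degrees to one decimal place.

θ_z = 55.2°

cos θ_z = sin φ sin δ + cos φ cos δ cos h = -0.045959 + 0.617130 = 0.571171.
θ_z = arccos(0.571171) = 55.2°.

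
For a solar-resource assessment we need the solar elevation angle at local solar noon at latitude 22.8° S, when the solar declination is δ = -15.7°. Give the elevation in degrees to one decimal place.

At local noon the hour angle is zero, so the zenith angle equals |φ − δ| = |-22.8° − (-15.700°)| = 7.100°.
Elevation = 90° − 7.100° = 82.9°.

82.9°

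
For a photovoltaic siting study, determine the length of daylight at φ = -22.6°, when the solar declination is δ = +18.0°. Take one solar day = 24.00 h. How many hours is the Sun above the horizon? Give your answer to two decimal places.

10.96 h

cos H₀ = −tan φ · tan δ = −tan(-22.6°) × tan(+18.000°) = 0.1353, so H₀ = 1.4351 rad = 82.23°.
Daylight = 2H₀/(2π) × 24.00 h = (1.4351/π) × 24.00 = 10.96 h.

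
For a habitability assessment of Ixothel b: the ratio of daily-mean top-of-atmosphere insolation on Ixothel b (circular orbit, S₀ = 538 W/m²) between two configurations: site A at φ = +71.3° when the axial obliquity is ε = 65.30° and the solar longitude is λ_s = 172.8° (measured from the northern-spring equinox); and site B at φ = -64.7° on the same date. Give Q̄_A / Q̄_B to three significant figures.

Q̄_A / Q̄_B ≈ 1.84

— Configuration A (φ=+71.3°):
Solar declination: sin δ = sin ε · sin λ_s = sin 65.30° × sin 172.8° = 0.11387, so δ = +6.538°.
cos H₀ = −tan(+71.3°) tan(+6.538°) = -0.3386, H₀ = 1.9162 rad.
Bracket: H₀ sin φ sin δ + cos φ cos δ sin H₀ = 1.9162×0.94721×0.11387 + 0.32061×0.99350×0.94093 = 0.206679 + 0.299711 = 0.506390.
Q̄ = (S₀/π) × [bracket] = (538/π) × 0.506390 = 86.720 W/m².
— Configuration B (φ=-64.7°):
cos H₀ = −tan(-64.7°) tan(+6.538°) = 0.2425, H₀ = 1.3259 rad.
Bracket: H₀ sin φ sin δ + cos φ cos δ sin H₀ = 1.3259×-0.90408×0.11387 + 0.42736×0.99350×0.97016 = -0.136498 + 0.411913 = 0.275415.
Q̄ = (S₀/π) × [bracket] = (538/π) × 0.275415 = 47.165 W/m².
Ratio Q̄_A / Q̄_B = 86.720 / 47.165 = 1.839.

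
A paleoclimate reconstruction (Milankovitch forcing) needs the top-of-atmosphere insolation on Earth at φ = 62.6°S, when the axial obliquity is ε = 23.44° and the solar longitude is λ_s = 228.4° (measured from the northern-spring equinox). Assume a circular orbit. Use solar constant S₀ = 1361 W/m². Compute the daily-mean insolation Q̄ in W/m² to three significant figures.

Solar declination: sin δ = sin ε · sin λ_s = sin 23.44° × sin 228.4° = -0.29747, so δ = -17.305°.
cos H₀ = −tan(-62.6°) tan(-17.305°) = -0.6011, H₀ = 2.2156 rad.
Bracket: H₀ sin φ sin δ + cos φ cos δ sin H₀ = 2.2156×-0.88782×-0.29747 + 0.46020×0.95473×0.79919 = 0.585140 + 0.351138 = 0.936278.
Q̄ = (S₀/π) × [bracket] = (1361/π) × 0.936278 = 405.6 W/m².

Q̄ ≈ 406 W/m²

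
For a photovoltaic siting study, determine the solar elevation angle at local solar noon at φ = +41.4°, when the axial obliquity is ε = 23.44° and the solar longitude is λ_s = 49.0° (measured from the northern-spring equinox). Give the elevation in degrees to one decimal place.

66.1°

Solar declination: sin δ = sin ε · sin λ_s = sin 23.44° × sin 49.0° = 0.30021, so δ = +17.471°.
At local noon the hour angle is zero, so the zenith angle equals |φ − δ| = |+41.4° − (+17.471°)| = 23.929°.
Elevation = 90° − 23.929° = 66.1°.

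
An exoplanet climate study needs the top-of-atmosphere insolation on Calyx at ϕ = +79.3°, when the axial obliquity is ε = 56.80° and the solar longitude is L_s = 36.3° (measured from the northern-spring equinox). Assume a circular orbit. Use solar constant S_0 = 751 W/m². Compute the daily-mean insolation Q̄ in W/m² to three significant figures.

Solar declination: sin δ = sin ε · sin L_s = sin 56.80° × sin 36.3° = 0.49538, so δ = +29.695°.
cos h₀ = −tan(+79.3°) tan(+29.695°) = -3.0180 ≤ −1 ⇒ polar day, h₀ = π.
Bracket: h₀ sin ϕ sin δ + cos ϕ cos δ sin h₀ = 3.1416×0.98261×0.49538 + 0.18567×0.86868×0.00000 = 1.529222 + 0.000000 = 1.529222.
Q̄ = (S_0/π) × [bracket] = (751/π) × 1.529222 = 365.6 W/m².

Q̄ ≈ 366 W/m²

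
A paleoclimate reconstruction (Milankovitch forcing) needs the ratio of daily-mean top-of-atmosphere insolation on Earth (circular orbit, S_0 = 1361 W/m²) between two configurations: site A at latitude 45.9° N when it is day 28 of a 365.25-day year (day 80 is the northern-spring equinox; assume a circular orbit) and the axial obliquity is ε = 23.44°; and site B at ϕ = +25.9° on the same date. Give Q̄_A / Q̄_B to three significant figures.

— Configuration A (ϕ=+45.9°):
Solar longitude: L_s = 360° × (28 − 80)/365.25 = -51.253°, i.e. -51.253° + 360° = 308.747°.
sin δ = sin 23.44° × sin 308.747° = -0.31024, so δ = -18.074°.
cos h₀ = −tan(+45.9°) tan(-18.074°) = 0.3368, h₀ = 1.2273 rad.
Bracket: h₀ sin ϕ sin δ + cos ϕ cos δ sin h₀ = 1.2273×0.71813×-0.31024 + 0.69591×0.95066×0.94159 = -0.273433 + 0.622931 = 0.349498.
Q̄ = (S_0/π) × [bracket] = (1361/π) × 0.349498 = 151.41 W/m².
— Configuration B (ϕ=+25.9°):
cos h₀ = −tan(+25.9°) tan(-18.074°) = 0.1585, h₀ = 1.4117 rad.
Bracket: h₀ sin ϕ sin δ + cos ϕ cos δ sin h₀ = 1.4117×0.43680×-0.31024 + 0.89956×0.95066×0.98736 = -0.191303 + 0.844366 = 0.653063.
Q̄ = (S_0/π) × [bracket] = (1361/π) × 0.653063 = 282.92 W/m².
Ratio Q̄_A / Q̄_B = 151.41 / 282.92 = 0.5352.

Q̄_A / Q̄_B ≈ 0.535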